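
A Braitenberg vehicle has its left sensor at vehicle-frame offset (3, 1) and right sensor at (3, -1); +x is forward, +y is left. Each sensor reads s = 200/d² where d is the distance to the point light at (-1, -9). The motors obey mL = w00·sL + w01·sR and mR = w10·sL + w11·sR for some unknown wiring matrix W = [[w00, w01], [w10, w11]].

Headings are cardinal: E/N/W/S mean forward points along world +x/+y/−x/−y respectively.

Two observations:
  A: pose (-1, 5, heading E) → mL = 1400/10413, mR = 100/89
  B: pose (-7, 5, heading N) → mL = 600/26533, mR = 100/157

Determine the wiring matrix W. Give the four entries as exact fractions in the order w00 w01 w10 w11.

obs A: pose=(-1,5,E) → sL=100/117, sR=100/89, mL=1400/10413, mR=100/89
obs B: pose=(-7,5,N) → sL=100/169, sR=100/157, mL=600/26533, mR=100/157
sensor matrix S = [[100/117, 100/89], [100/169, 100/157]]; det S = -2560000/21252933
solve [mL_A; mL_B] = S·[w00; w01] and [mR_A; mR_B] = S·[w10; w11]:
  w00 = -1/2, w01 = 1/2, w10 = 0, w11 = 1

-1/2 1/2 0 1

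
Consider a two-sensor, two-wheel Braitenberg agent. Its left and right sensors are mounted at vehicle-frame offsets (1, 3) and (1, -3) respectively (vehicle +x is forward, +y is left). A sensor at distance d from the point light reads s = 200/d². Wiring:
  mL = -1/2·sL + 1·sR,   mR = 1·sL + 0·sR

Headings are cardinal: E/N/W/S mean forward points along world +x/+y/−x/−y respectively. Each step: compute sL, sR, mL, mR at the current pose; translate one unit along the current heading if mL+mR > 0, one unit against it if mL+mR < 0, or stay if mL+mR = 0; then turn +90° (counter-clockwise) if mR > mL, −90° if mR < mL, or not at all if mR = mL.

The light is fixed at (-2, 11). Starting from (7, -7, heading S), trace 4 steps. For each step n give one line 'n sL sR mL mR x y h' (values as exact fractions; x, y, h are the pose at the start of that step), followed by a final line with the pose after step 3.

0 40/101 200/397 12260/40097 40/101 7 -7 S
1 50/89 25/73 400/6497 50/89 7 -8 E
2 200/373 200/493 25300/183889 200/373 8 -8 N
3 100/261 100/153 2050/4437 100/261 8 -7 W
final 7 -7 N

n=0: pose=(7,-7,S); sL=40/101, sR=200/397; mL=12260/40097, mR=40/101; mL+mR=28140/40097 → advance +1; mR−mL=3620/40097 → turn +1·90°
n=1: pose=(7,-8,E); sL=50/89, sR=25/73; mL=400/6497, mR=50/89; mL+mR=4050/6497 → advance +1; mR−mL=3250/6497 → turn +1·90°
n=2: pose=(8,-8,N); sL=200/373, sR=200/493; mL=25300/183889, mR=200/373; mL+mR=123900/183889 → advance +1; mR−mL=73300/183889 → turn +1·90°
n=3: pose=(8,-7,W); sL=100/261, sR=100/153; mL=2050/4437, mR=100/261; mL+mR=1250/1479 → advance +1; mR−mL=-350/4437 → turn -1·90°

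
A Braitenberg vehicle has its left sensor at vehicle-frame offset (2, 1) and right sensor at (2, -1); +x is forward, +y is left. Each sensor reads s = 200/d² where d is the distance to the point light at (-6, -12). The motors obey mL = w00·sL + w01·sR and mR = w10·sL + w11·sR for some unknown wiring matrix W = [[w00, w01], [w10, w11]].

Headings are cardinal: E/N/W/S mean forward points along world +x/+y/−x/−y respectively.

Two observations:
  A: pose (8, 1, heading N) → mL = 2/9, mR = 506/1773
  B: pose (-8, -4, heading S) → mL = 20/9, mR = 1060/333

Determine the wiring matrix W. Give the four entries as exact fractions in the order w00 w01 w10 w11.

0 1/2 1 -1/2

obs A: pose=(8,1,N) → sL=100/197, sR=4/9, mL=2/9, mR=506/1773
obs B: pose=(-8,-4,S) → sL=200/37, sR=40/9, mL=20/9, mR=1060/333
sensor matrix S = [[100/197, 4/9], [200/37, 40/9]]; det S = -3200/21867
solve [mL_A; mL_B] = S·[w00; w01] and [mR_A; mR_B] = S·[w10; w11]:
  w00 = 0, w01 = 1/2, w10 = 1, w11 = -1/2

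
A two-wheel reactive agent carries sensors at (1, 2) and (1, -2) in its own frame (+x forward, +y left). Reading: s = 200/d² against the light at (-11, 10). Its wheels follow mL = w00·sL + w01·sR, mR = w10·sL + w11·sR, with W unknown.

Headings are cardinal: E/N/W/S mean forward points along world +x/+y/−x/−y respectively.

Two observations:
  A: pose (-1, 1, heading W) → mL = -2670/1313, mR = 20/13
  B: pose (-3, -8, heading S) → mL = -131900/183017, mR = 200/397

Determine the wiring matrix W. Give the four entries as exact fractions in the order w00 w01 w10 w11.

-1/2 -1 0 1

obs A: pose=(-1,1,W) → sL=100/101, sR=20/13, mL=-2670/1313, mR=20/13
obs B: pose=(-3,-8,S) → sL=200/461, sR=200/397, mL=-131900/183017, mR=200/397
sensor matrix S = [[100/101, 20/13], [200/461, 200/397]]; det S = -40528000/240301321
solve [mL_A; mL_B] = S·[w00; w01] and [mR_A; mR_B] = S·[w10; w11]:
  w00 = -1/2, w01 = -1, w10 = 0, w11 = 1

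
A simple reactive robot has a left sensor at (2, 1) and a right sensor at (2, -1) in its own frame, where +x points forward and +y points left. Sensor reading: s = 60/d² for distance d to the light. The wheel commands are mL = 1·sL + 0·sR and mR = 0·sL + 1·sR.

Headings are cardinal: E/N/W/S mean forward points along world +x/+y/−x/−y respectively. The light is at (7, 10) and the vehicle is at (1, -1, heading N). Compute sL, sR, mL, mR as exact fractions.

6/13 30/53 6/13 30/53

left sensor world pos  = (0, 1); dL² = 130
right sensor world pos = (2, 1); dR² = 106
sL = 60/130 = 6/13
sR = 60/106 = 30/53
mL = 1·sL + 0·sR = 6/13
mR = 0·sL + 1·sR = 30/53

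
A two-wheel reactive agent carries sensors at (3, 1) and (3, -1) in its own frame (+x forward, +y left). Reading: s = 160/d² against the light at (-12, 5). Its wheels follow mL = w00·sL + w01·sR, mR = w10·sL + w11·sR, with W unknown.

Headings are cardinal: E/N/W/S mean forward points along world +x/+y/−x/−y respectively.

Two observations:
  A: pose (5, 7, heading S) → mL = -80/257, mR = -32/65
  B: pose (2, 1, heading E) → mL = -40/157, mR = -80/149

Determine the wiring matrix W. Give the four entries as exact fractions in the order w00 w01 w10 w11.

0 -1/2 -1 0

obs A: pose=(5,7,S) → sL=32/65, sR=160/257, mL=-80/257, mR=-32/65
obs B: pose=(2,1,E) → sL=80/149, sR=80/157, mL=-40/157, mR=-80/149
sensor matrix S = [[32/65, 160/257], [80/149, 80/157]]; det S = -6518784/78156013
solve [mL_A; mL_B] = S·[w00; w01] and [mR_A; mR_B] = S·[w10; w11]:
  w00 = 0, w01 = -1/2, w10 = -1, w11 = 0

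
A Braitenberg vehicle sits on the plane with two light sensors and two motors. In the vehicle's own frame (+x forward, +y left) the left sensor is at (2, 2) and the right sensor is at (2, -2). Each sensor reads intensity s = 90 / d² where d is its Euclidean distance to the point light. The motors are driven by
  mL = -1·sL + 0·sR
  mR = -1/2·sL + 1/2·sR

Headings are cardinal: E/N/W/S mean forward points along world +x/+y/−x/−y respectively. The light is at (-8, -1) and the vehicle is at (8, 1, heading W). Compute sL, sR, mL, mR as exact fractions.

45/98 45/106 -45/98 -45/2597

left sensor world pos  = (6, -1); dL² = 196
right sensor world pos = (6, 3); dR² = 212
sL = 90/196 = 45/98
sR = 90/212 = 45/106
mL = -1·sL + 0·sR = -45/98
mR = -1/2·sL + 1/2·sR = -45/2597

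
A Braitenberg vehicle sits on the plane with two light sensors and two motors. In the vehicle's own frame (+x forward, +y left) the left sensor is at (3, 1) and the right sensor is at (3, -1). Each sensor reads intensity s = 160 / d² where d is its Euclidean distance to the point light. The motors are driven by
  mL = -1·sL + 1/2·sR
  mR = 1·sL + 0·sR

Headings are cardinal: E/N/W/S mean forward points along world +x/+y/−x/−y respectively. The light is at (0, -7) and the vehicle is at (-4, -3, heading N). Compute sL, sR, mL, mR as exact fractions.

80/37 80/29 -840/1073 80/37

left sensor world pos  = (-5, 0); dL² = 74
right sensor world pos = (-3, 0); dR² = 58
sL = 160/74 = 80/37
sR = 160/58 = 80/29
mL = -1·sL + 1/2·sR = -840/1073
mR = 1·sL + 0·sR = 80/37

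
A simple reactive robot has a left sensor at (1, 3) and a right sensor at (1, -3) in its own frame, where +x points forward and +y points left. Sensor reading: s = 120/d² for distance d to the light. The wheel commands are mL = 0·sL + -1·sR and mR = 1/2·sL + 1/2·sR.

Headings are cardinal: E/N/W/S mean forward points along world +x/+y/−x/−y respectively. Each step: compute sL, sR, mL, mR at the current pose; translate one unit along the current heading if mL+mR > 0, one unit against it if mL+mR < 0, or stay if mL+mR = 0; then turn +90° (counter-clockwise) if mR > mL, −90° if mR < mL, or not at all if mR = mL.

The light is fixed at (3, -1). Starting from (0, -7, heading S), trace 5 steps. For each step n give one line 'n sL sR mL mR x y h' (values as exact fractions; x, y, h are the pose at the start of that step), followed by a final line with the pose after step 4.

n=0: pose=(0,-7,S); sL=120/49, sR=24/17; mL=-24/17, mR=1608/833; mL+mR=432/833 → advance +1; mR−mL=2784/833 → turn +1·90°
n=1: pose=(0,-8,E); sL=6, sR=15/13; mL=-15/13, mR=93/26; mL+mR=63/26 → advance +1; mR−mL=123/26 → turn +1·90°
n=2: pose=(1,-8,N); sL=120/61, sR=120/37; mL=-120/37, mR=5880/2257; mL+mR=-1440/2257 → advance -1; mR−mL=13200/2257 → turn +1·90°
n=3: pose=(1,-9,W); sL=12/13, sR=60/17; mL=-60/17, mR=492/221; mL+mR=-288/221 → advance -1; mR−mL=1272/221 → turn +1·90°
n=4: pose=(2,-9,S); sL=24/17, sR=120/97; mL=-120/97, mR=2184/1649; mL+mR=144/1649 → advance +1; mR−mL=4224/1649 → turn +1·90°

0 120/49 24/17 -24/17 1608/833 0 -7 S
1 6 15/13 -15/13 93/26 0 -8 E
2 120/61 120/37 -120/37 5880/2257 1 -8 N
3 12/13 60/17 -60/17 492/221 1 -9 W
4 24/17 120/97 -120/97 2184/1649 2 -9 S
final 2 -10 E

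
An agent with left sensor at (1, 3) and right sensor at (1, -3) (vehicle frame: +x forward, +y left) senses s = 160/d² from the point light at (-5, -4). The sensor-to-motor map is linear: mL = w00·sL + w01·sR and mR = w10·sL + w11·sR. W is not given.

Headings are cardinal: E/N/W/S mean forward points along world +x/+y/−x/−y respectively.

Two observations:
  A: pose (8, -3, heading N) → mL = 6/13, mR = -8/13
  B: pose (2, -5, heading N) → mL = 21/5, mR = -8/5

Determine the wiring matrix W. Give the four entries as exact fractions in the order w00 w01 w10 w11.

1/2 -1/2 0 -1

obs A: pose=(8,-3,N) → sL=20/13, sR=8/13, mL=6/13, mR=-8/13
obs B: pose=(2,-5,N) → sL=10, sR=8/5, mL=21/5, mR=-8/5
sensor matrix S = [[20/13, 8/13], [10, 8/5]]; det S = -48/13
solve [mL_A; mL_B] = S·[w00; w01] and [mR_A; mR_B] = S·[w10; w11]:
  w00 = 1/2, w01 = -1/2, w10 = 0, w11 = -1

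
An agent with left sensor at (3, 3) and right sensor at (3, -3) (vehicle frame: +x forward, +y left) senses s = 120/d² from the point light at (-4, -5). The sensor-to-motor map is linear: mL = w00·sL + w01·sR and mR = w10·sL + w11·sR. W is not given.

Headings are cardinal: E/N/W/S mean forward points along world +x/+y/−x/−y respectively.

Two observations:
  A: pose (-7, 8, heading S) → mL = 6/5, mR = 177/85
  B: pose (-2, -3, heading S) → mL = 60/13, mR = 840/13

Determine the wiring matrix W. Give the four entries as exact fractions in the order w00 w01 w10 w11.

1 0 1 1

obs A: pose=(-7,8,S) → sL=6/5, sR=15/17, mL=6/5, mR=177/85
obs B: pose=(-2,-3,S) → sL=60/13, sR=60, mL=60/13, mR=840/13
sensor matrix S = [[6/5, 15/17], [60/13, 60]]; det S = 15012/221
solve [mL_A; mL_B] = S·[w00; w01] and [mR_A; mR_B] = S·[w10; w11]:
  w00 = 1, w01 = 0, w10 = 1, w11 = 1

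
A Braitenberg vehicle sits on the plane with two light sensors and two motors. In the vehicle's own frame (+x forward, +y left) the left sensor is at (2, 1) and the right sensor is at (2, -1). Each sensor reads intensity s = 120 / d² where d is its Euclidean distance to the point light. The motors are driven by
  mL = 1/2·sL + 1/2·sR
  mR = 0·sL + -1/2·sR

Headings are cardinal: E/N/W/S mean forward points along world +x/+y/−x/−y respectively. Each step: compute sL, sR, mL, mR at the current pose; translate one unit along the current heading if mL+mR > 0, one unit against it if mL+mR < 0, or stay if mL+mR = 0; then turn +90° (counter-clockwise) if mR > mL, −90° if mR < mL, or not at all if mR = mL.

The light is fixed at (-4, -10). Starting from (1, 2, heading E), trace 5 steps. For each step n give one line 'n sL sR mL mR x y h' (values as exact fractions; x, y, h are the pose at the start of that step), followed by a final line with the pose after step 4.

0 60/109 12/17 1164/1853 -6/17 1 2 E
1 120/149 24/25 3288/3725 -12/25 2 2 S
2 30/29 3/4 207/232 -3/8 2 1 W
3 24/37 24/41 936/1517 -12/41 1 1 N
4 60/109 12/17 1164/1853 -6/17 1 2 E
final 2 2 S

n=0: pose=(1,2,E); sL=60/109, sR=12/17; mL=1164/1853, mR=-6/17; mL+mR=30/109 → advance +1; mR−mL=-1818/1853 → turn -1·90°
n=1: pose=(2,2,S); sL=120/149, sR=24/25; mL=3288/3725, mR=-12/25; mL+mR=60/149 → advance +1; mR−mL=-5076/3725 → turn -1·90°
n=2: pose=(2,1,W); sL=30/29, sR=3/4; mL=207/232, mR=-3/8; mL+mR=15/29 → advance +1; mR−mL=-147/116 → turn -1·90°
n=3: pose=(1,1,N); sL=24/37, sR=24/41; mL=936/1517, mR=-12/41; mL+mR=12/37 → advance +1; mR−mL=-1380/1517 → turn -1·90°
n=4: pose=(1,2,E); sL=60/109, sR=12/17; mL=1164/1853, mR=-6/17; mL+mR=30/109 → advance +1; mR−mL=-1818/1853 → turn -1·90°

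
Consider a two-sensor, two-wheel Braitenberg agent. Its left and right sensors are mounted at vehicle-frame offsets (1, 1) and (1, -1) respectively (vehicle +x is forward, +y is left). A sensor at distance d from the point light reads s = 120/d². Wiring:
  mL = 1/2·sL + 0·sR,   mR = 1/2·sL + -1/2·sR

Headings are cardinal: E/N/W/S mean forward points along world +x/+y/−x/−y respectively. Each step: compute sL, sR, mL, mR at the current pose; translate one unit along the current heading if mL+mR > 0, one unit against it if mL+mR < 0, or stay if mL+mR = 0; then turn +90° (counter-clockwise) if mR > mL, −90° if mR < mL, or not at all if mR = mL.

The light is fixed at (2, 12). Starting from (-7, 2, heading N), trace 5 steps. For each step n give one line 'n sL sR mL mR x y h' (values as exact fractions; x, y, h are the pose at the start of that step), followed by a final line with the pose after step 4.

0 120/181 24/29 60/181 -432/5249 -7 2 N
1 15/16 30/41 15/32 135/1312 -7 3 E
2 120/149 120/181 60/149 1920/26969 -6 3 S
3 60/101 20/27 30/101 -200/2727 -6 2 W
4 120/181 24/29 60/181 -432/5249 -7 2 N
final -7 3 E

n=0: pose=(-7,2,N); sL=120/181, sR=24/29; mL=60/181, mR=-432/5249; mL+mR=1308/5249 → advance +1; mR−mL=-12/29 → turn -1·90°
n=1: pose=(-7,3,E); sL=15/16, sR=30/41; mL=15/32, mR=135/1312; mL+mR=375/656 → advance +1; mR−mL=-15/41 → turn -1·90°
n=2: pose=(-6,3,S); sL=120/149, sR=120/181; mL=60/149, mR=1920/26969; mL+mR=12780/26969 → advance +1; mR−mL=-60/181 → turn -1·90°
n=3: pose=(-6,2,W); sL=60/101, sR=20/27; mL=30/101, mR=-200/2727; mL+mR=610/2727 → advance +1; mR−mL=-10/27 → turn -1·90°
n=4: pose=(-7,2,N); sL=120/181, sR=24/29; mL=60/181, mR=-432/5249; mL+mR=1308/5249 → advance +1; mR−mL=-12/29 → turn -1·90°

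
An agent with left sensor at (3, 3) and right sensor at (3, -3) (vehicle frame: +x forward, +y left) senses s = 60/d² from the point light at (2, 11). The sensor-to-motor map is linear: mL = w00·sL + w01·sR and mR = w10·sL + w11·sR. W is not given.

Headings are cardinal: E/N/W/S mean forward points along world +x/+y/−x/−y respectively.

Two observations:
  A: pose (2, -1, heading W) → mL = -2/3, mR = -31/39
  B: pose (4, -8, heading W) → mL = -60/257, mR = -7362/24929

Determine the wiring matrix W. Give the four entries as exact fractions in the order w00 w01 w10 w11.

obs A: pose=(2,-1,W) → sL=10/39, sR=2/3, mL=-2/3, mR=-31/39
obs B: pose=(4,-8,W) → sL=12/97, sR=60/257, mL=-60/257, mR=-7362/24929
sensor matrix S = [[10/39, 2/3], [12/97, 60/257]]; det S = -7328/324077
solve [mL_A; mL_B] = S·[w00; w01] and [mR_A; mR_B] = S·[w10; w11]:
  w00 = 0, w01 = -1, w10 = -1/2, w11 = -1

0 -1 -1/2 -1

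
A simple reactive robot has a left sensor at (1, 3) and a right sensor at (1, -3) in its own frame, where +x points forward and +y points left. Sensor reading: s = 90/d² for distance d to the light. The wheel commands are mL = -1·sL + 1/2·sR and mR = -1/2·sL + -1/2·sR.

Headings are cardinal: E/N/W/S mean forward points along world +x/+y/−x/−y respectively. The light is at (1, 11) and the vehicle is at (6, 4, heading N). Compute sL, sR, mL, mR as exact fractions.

9/4 9/10 -9/5 -63/40

left sensor world pos  = (3, 5); dL² = 40
right sensor world pos = (9, 5); dR² = 100
sL = 90/40 = 9/4
sR = 90/100 = 9/10
mL = -1·sL + 1/2·sR = -9/5
mR = -1/2·sL + -1/2·sR = -63/40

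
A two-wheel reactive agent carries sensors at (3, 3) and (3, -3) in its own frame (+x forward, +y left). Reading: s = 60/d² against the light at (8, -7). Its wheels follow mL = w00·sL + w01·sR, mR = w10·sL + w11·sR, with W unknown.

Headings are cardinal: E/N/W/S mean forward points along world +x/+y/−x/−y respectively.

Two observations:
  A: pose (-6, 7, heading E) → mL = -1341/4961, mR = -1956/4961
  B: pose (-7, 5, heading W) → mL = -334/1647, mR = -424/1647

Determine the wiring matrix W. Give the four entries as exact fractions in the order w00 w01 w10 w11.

obs A: pose=(-6,7,E) → sL=6/41, sR=30/121, mL=-1341/4961, mR=-1956/4961
obs B: pose=(-7,5,W) → sL=4/27, sR=20/183, mL=-334/1647, mR=-424/1647
sensor matrix S = [[6/41, 30/121], [4/27, 20/183]]; det S = -56480/2723589
solve [mL_A; mL_B] = S·[w00; w01] and [mR_A; mR_B] = S·[w10; w11]:
  w00 = -1, w01 = -1/2, w10 = -1, w11 = -1

-1 -1/2 -1 -1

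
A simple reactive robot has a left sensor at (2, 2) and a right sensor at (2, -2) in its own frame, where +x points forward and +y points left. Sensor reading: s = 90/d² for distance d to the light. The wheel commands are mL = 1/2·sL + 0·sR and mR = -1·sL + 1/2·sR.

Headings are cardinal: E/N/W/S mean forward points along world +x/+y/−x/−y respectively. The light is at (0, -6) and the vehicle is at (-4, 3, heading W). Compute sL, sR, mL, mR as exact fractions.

18/17 90/157 9/17 -2061/2669

left sensor world pos  = (-6, 1); dL² = 85
right sensor world pos = (-6, 5); dR² = 157
sL = 90/85 = 18/17
sR = 90/157 = 90/157
mL = 1/2·sL + 0·sR = 9/17
mR = -1·sL + 1/2·sR = -2061/2669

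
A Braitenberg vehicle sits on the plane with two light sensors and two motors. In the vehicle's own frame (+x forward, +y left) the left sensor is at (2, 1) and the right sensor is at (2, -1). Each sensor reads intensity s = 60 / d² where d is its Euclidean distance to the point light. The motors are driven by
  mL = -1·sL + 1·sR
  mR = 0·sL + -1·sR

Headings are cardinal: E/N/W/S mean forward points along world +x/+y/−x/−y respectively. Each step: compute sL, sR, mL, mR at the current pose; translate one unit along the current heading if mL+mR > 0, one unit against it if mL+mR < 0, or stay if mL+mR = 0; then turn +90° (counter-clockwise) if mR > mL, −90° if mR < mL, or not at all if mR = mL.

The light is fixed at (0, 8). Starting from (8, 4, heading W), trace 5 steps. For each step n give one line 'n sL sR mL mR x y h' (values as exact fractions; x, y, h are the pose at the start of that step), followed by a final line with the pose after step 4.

n=0: pose=(8,4,W); sL=60/61, sR=4/3; mL=64/183, mR=-4/3; mL+mR=-60/61 → advance -1; mR−mL=-308/183 → turn -1·90°
n=1: pose=(9,4,N); sL=15/17, sR=15/26; mL=-135/442, mR=-15/26; mL+mR=-15/17 → advance -1; mR−mL=-60/221 → turn -1·90°
n=2: pose=(9,3,E); sL=60/137, sR=60/157; mL=-1200/21509, mR=-60/157; mL+mR=-60/137 → advance -1; mR−mL=-7020/21509 → turn -1·90°
n=3: pose=(8,3,S); sL=6/13, sR=30/49; mL=96/637, mR=-30/49; mL+mR=-6/13 → advance -1; mR−mL=-486/637 → turn -1·90°
n=4: pose=(8,4,W); sL=60/61, sR=4/3; mL=64/183, mR=-4/3; mL+mR=-60/61 → advance -1; mR−mL=-308/183 → turn -1·90°

0 60/61 4/3 64/183 -4/3 8 4 W
1 15/17 15/26 -135/442 -15/26 9 4 N
2 60/137 60/157 -1200/21509 -60/157 9 3 E
3 6/13 30/49 96/637 -30/49 8 3 S
4 60/61 4/3 64/183 -4/3 8 4 W
final 9 4 N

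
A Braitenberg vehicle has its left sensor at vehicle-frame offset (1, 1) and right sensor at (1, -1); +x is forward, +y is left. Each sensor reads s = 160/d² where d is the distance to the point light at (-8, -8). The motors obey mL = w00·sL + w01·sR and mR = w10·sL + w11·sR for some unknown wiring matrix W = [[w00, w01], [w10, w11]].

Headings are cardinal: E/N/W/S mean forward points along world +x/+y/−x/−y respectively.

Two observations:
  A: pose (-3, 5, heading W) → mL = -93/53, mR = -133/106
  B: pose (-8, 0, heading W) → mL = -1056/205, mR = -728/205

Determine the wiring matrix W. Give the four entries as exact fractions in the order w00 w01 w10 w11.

obs A: pose=(-3,5,W) → sL=1, sR=40/53, mL=-93/53, mR=-133/106
obs B: pose=(-8,0,W) → sL=16/5, sR=80/41, mL=-1056/205, mR=-728/205
sensor matrix S = [[1, 40/53], [16/5, 80/41]]; det S = -1008/2173
solve [mL_A; mL_B] = S·[w00; w01] and [mR_A; mR_B] = S·[w10; w11]:
  w00 = -1, w01 = -1, w10 = -1/2, w11 = -1

-1 -1 -1/2 -1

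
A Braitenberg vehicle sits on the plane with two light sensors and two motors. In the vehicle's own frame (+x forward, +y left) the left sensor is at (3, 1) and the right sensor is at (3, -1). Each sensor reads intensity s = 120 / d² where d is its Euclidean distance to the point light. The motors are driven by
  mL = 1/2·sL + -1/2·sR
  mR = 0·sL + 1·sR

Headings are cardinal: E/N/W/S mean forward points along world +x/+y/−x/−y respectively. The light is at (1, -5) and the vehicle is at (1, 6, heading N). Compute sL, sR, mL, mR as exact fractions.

left sensor world pos  = (0, 9); dL² = 197
right sensor world pos = (2, 9); dR² = 197
sL = 120/197 = 120/197
sR = 120/197 = 120/197
mL = 1/2·sL + -1/2·sR = 0
mR = 0·sL + 1·sR = 120/197

120/197 120/197 0 120/197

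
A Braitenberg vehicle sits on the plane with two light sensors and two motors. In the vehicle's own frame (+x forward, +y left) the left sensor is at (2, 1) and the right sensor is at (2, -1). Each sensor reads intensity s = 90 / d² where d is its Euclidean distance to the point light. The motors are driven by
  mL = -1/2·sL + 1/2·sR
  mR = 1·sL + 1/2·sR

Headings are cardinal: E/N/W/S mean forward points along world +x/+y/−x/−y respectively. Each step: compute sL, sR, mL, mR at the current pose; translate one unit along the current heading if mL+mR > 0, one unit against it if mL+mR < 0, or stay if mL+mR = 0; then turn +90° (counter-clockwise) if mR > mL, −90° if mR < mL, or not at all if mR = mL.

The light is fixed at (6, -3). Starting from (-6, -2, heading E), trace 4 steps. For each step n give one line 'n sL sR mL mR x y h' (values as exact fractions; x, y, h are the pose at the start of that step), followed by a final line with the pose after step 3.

0 45/52 9/10 9/520 171/130 -6 -2 E
1 10/17 90/109 220/1853 1855/1853 -5 -2 N
2 9/17 45/89 -18/1513 2367/3026 -5 -1 W
3 90/121 90/169 -2160/20449 20655/20449 -6 -1 S
final -6 -2 E

n=0: pose=(-6,-2,E); sL=45/52, sR=9/10; mL=9/520, mR=171/130; mL+mR=693/520 → advance +1; mR−mL=135/104 → turn +1·90°
n=1: pose=(-5,-2,N); sL=10/17, sR=90/109; mL=220/1853, mR=1855/1853; mL+mR=2075/1853 → advance +1; mR−mL=15/17 → turn +1·90°
n=2: pose=(-5,-1,W); sL=9/17, sR=45/89; mL=-18/1513, mR=2367/3026; mL+mR=2331/3026 → advance +1; mR−mL=27/34 → turn +1·90°
n=3: pose=(-6,-1,S); sL=90/121, sR=90/169; mL=-2160/20449, mR=20655/20449; mL+mR=18495/20449 → advance +1; mR−mL=135/121 → turn +1·90°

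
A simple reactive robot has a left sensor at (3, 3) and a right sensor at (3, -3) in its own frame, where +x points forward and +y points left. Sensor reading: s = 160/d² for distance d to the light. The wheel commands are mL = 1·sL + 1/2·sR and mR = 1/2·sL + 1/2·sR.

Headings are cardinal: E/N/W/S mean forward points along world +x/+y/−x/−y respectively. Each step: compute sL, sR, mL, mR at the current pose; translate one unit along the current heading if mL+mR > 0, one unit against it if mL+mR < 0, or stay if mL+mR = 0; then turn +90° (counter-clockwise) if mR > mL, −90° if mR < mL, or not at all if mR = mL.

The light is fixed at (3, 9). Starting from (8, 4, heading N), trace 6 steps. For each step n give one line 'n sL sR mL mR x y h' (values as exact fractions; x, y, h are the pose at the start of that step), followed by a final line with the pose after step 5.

n=0: pose=(8,4,N); sL=20, sR=40/17; mL=360/17, mR=190/17; mL+mR=550/17 → advance +1; mR−mL=-10 → turn -1·90°
n=1: pose=(8,5,E); sL=32/13, sR=160/113; mL=4656/1469, mR=2848/1469; mL+mR=7504/1469 → advance +1; mR−mL=-16/13 → turn -1·90°
n=2: pose=(9,5,S); sL=16/13, sR=80/29; mL=984/377, mR=752/377; mL+mR=1736/377 → advance +1; mR−mL=-8/13 → turn -1·90°
n=3: pose=(9,4,W); sL=160/73, sR=160/13; mL=7920/949, mR=6880/949; mL+mR=14800/949 → advance +1; mR−mL=-80/73 → turn -1·90°
n=4: pose=(8,4,N); sL=20, sR=40/17; mL=360/17, mR=190/17; mL+mR=550/17 → advance +1; mR−mL=-10 → turn -1·90°
n=5: pose=(8,5,E); sL=32/13, sR=160/113; mL=4656/1469, mR=2848/1469; mL+mR=7504/1469 → advance +1; mR−mL=-16/13 → turn -1·90°

0 20 40/17 360/17 190/17 8 4 N
1 32/13 160/113 4656/1469 2848/1469 8 5 E
2 16/13 80/29 984/377 752/377 9 5 S
3 160/73 160/13 7920/949 6880/949 9 4 W
4 20 40/17 360/17 190/17 8 4 N
5 32/13 160/113 4656/1469 2848/1469 8 5 E
final 9 5 S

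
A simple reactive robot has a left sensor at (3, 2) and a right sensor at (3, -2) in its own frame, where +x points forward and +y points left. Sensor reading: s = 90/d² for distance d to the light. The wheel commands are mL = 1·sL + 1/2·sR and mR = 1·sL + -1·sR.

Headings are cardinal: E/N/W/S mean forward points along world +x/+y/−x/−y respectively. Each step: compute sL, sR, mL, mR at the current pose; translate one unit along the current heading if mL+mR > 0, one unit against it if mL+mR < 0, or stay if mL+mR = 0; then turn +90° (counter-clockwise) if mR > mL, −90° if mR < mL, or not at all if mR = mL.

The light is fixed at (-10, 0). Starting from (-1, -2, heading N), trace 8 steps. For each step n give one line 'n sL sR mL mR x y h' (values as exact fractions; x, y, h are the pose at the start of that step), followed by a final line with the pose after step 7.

0 9/5 45/61 1323/610 324/305 -1 -2 N
1 18/29 10/17 451/493 16/493 -1 -1 E
2 9/16 9/8 9/8 -9/16 0 -1 S
3 18/13 90/49 1467/637 -288/637 0 -2 W
4 9/5 45/61 1323/610 324/305 -1 -2 N
5 18/29 10/17 451/493 16/493 -1 -1 E
6 9/16 9/8 9/8 -9/16 0 -1 S
7 18/13 90/49 1467/637 -288/637 0 -2 W
final -1 -2 N

n=0: pose=(-1,-2,N); sL=9/5, sR=45/61; mL=1323/610, mR=324/305; mL+mR=1971/610 → advance +1; mR−mL=-135/122 → turn -1·90°
n=1: pose=(-1,-1,E); sL=18/29, sR=10/17; mL=451/493, mR=16/493; mL+mR=467/493 → advance +1; mR−mL=-15/17 → turn -1·90°
n=2: pose=(0,-1,S); sL=9/16, sR=9/8; mL=9/8, mR=-9/16; mL+mR=9/16 → advance +1; mR−mL=-27/16 → turn -1·90°
n=3: pose=(0,-2,W); sL=18/13, sR=90/49; mL=1467/637, mR=-288/637; mL+mR=1179/637 → advance +1; mR−mL=-135/49 → turn -1·90°
n=4: pose=(-1,-2,N); sL=9/5, sR=45/61; mL=1323/610, mR=324/305; mL+mR=1971/610 → advance +1; mR−mL=-135/122 → turn -1·90°
n=5: pose=(-1,-1,E); sL=18/29, sR=10/17; mL=451/493, mR=16/493; mL+mR=467/493 → advance +1; mR−mL=-15/17 → turn -1·90°
n=6: pose=(0,-1,S); sL=9/16, sR=9/8; mL=9/8, mR=-9/16; mL+mR=9/16 → advance +1; mR−mL=-27/16 → turn -1·90°
n=7: pose=(0,-2,W); sL=18/13, sR=90/49; mL=1467/637, mR=-288/637; mL+mR=1179/637 → advance +1; mR−mL=-135/49 → turn -1·90°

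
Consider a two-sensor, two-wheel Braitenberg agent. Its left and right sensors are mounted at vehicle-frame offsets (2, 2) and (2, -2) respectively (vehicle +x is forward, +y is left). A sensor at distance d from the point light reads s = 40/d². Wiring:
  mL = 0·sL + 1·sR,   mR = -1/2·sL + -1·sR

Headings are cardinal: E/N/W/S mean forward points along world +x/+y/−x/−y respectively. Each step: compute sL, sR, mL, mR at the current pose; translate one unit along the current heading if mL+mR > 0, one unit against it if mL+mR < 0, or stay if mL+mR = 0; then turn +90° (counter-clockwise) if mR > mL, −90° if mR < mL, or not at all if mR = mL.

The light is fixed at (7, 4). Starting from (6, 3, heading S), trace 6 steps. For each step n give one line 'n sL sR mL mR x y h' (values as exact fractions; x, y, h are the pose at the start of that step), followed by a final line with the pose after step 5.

0 4 20/9 20/9 -38/9 6 3 S
1 40/13 40/13 40/13 -60/13 6 4 W
2 5 5 5 -15/2 7 4 N
3 8 40/13 40/13 -92/13 7 3 E
4 4 20/9 20/9 -38/9 6 3 S
5 40/13 40/13 40/13 -60/13 6 4 W
final 7 4 N

n=0: pose=(6,3,S); sL=4, sR=20/9; mL=20/9, mR=-38/9; mL+mR=-2 → advance -1; mR−mL=-58/9 → turn -1·90°
n=1: pose=(6,4,W); sL=40/13, sR=40/13; mL=40/13, mR=-60/13; mL+mR=-20/13 → advance -1; mR−mL=-100/13 → turn -1·90°
n=2: pose=(7,4,N); sL=5, sR=5; mL=5, mR=-15/2; mL+mR=-5/2 → advance -1; mR−mL=-25/2 → turn -1·90°
n=3: pose=(7,3,E); sL=8, sR=40/13; mL=40/13, mR=-92/13; mL+mR=-4 → advance -1; mR−mL=-132/13 → turn -1·90°
n=4: pose=(6,3,S); sL=4, sR=20/9; mL=20/9, mR=-38/9; mL+mR=-2 → advance -1; mR−mL=-58/9 → turn -1·90°
n=5: pose=(6,4,W); sL=40/13, sR=40/13; mL=40/13, mR=-60/13; mL+mR=-20/13 → advance -1; mR−mL=-100/13 → turn -1·90°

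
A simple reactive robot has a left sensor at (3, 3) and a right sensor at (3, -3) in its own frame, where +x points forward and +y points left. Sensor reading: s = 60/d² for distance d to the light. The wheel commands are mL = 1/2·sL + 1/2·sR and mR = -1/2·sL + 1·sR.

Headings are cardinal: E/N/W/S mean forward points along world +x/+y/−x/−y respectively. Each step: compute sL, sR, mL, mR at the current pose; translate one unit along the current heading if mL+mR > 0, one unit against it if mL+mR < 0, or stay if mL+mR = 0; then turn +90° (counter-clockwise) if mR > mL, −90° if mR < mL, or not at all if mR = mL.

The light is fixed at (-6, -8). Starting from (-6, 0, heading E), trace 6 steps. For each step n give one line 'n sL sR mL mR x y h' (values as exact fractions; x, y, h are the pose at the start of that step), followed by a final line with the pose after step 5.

n=0: pose=(-6,0,E); sL=6/13, sR=30/17; mL=246/221, mR=339/221; mL+mR=45/17 → advance +1; mR−mL=93/221 → turn +1·90°
n=1: pose=(-5,0,N); sL=12/25, sR=60/137; mL=1572/3425, mR=678/3425; mL+mR=90/137 → advance +1; mR−mL=-894/3425 → turn -1·90°
n=2: pose=(-5,1,E); sL=3/8, sR=15/13; mL=159/208, mR=201/208; mL+mR=45/26 → advance +1; mR−mL=21/104 → turn +1·90°
n=3: pose=(-4,1,N); sL=12/29, sR=60/169; mL=1884/4901, mR=726/4901; mL+mR=90/169 → advance +1; mR−mL=-1158/4901 → turn -1·90°
n=4: pose=(-4,2,E); sL=30/97, sR=30/37; mL=2010/3589, mR=2355/3589; mL+mR=45/37 → advance +1; mR−mL=345/3589 → turn +1·90°
n=5: pose=(-3,2,N); sL=60/169, sR=12/41; mL=2244/6929, mR=798/6929; mL+mR=18/41 → advance +1; mR−mL=-1446/6929 → turn -1·90°

0 6/13 30/17 246/221 339/221 -6 0 E
1 12/25 60/137 1572/3425 678/3425 -5 0 N
2 3/8 15/13 159/208 201/208 -5 1 E
3 12/29 60/169 1884/4901 726/4901 -4 1 N
4 30/97 30/37 2010/3589 2355/3589 -4 2 E
5 60/169 12/41 2244/6929 798/6929 -3 2 N
final -3 3 E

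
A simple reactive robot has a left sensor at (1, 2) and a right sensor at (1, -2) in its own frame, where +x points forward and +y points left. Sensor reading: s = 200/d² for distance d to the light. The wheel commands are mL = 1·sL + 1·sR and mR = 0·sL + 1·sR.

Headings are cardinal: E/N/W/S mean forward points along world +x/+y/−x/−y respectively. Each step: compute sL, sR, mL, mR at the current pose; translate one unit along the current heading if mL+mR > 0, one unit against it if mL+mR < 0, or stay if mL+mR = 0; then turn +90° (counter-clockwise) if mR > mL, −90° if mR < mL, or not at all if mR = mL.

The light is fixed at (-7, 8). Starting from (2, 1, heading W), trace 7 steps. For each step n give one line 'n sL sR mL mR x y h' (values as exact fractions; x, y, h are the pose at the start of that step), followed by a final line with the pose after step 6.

0 40/29 200/89 9360/2581 200/89 2 1 W
1 25/9 25/17 650/153 25/17 1 1 N
2 200/97 40/29 9680/2813 40/29 1 2 E
3 20/17 100/49 2680/833 100/49 2 2 S
4 40/29 200/89 9360/2581 200/89 2 1 W
5 25/9 25/17 650/153 25/17 1 1 N
6 200/97 40/29 9680/2813 40/29 1 2 E
final 2 2 S

n=0: pose=(2,1,W); sL=40/29, sR=200/89; mL=9360/2581, mR=200/89; mL+mR=15160/2581 → advance +1; mR−mL=-40/29 → turn -1·90°
n=1: pose=(1,1,N); sL=25/9, sR=25/17; mL=650/153, mR=25/17; mL+mR=875/153 → advance +1; mR−mL=-25/9 → turn -1·90°
n=2: pose=(1,2,E); sL=200/97, sR=40/29; mL=9680/2813, mR=40/29; mL+mR=13560/2813 → advance +1; mR−mL=-200/97 → turn -1·90°
n=3: pose=(2,2,S); sL=20/17, sR=100/49; mL=2680/833, mR=100/49; mL+mR=4380/833 → advance +1; mR−mL=-20/17 → turn -1·90°
n=4: pose=(2,1,W); sL=40/29, sR=200/89; mL=9360/2581, mR=200/89; mL+mR=15160/2581 → advance +1; mR−mL=-40/29 → turn -1·90°
n=5: pose=(1,1,N); sL=25/9, sR=25/17; mL=650/153, mR=25/17; mL+mR=875/153 → advance +1; mR−mL=-25/9 → turn -1·90°
n=6: pose=(1,2,E); sL=200/97, sR=40/29; mL=9680/2813, mR=40/29; mL+mR=13560/2813 → advance +1; mR−mL=-200/97 → turn -1·90°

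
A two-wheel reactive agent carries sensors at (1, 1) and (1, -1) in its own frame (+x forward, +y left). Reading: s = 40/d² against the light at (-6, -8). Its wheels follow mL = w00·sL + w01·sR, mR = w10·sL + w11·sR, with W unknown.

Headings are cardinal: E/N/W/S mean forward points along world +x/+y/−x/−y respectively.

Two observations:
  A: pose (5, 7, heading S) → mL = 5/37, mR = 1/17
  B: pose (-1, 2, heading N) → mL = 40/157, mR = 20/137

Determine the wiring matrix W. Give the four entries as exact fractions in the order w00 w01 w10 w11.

obs A: pose=(5,7,S) → sL=2/17, sR=5/37, mL=5/37, mR=1/17
obs B: pose=(-1,2,N) → sL=40/137, sR=40/157, mL=40/157, mR=20/137
sensor matrix S = [[2/17, 5/37], [40/137, 40/157]]; det S = -128280/13529161
solve [mL_A; mL_B] = S·[w00; w01] and [mR_A; mR_B] = S·[w10; w11]:
  w00 = 0, w01 = 1, w10 = 1/2, w11 = 0

0 1 1/2 0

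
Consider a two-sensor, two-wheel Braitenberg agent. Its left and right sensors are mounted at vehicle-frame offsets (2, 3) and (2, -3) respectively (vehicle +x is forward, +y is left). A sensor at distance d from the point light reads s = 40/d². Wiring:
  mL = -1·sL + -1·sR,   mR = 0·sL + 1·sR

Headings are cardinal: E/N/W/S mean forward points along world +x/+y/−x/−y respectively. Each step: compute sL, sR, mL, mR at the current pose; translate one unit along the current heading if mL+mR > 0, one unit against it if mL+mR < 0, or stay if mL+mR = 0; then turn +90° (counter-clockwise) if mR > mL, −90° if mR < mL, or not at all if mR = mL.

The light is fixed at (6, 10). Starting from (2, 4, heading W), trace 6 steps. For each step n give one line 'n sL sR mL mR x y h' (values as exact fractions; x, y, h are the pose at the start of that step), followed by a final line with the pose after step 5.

n=0: pose=(2,4,W); sL=40/117, sR=8/9; mL=-16/13, mR=8/9; mL+mR=-40/117 → advance -1; mR−mL=248/117 → turn +1·90°
n=1: pose=(3,4,S); sL=5/8, sR=2/5; mL=-41/40, mR=2/5; mL+mR=-5/8 → advance -1; mR−mL=57/40 → turn +1·90°
n=2: pose=(3,5,E); sL=8, sR=8/13; mL=-112/13, mR=8/13; mL+mR=-8 → advance -1; mR−mL=120/13 → turn +1·90°
n=3: pose=(2,5,N); sL=20/29, sR=4; mL=-136/29, mR=4; mL+mR=-20/29 → advance -1; mR−mL=252/29 → turn +1·90°
n=4: pose=(2,4,W); sL=40/117, sR=8/9; mL=-16/13, mR=8/9; mL+mR=-40/117 → advance -1; mR−mL=248/117 → turn +1·90°
n=5: pose=(3,4,S); sL=5/8, sR=2/5; mL=-41/40, mR=2/5; mL+mR=-5/8 → advance -1; mR−mL=57/40 → turn +1·90°

0 40/117 8/9 -16/13 8/9 2 4 W
1 5/8 2/5 -41/40 2/5 3 4 S
2 8 8/13 -112/13 8/13 3 5 E
3 20/29 4 -136/29 4 2 5 N
4 40/117 8/9 -16/13 8/9 2 4 W
5 5/8 2/5 -41/40 2/5 3 4 S
final 3 5 E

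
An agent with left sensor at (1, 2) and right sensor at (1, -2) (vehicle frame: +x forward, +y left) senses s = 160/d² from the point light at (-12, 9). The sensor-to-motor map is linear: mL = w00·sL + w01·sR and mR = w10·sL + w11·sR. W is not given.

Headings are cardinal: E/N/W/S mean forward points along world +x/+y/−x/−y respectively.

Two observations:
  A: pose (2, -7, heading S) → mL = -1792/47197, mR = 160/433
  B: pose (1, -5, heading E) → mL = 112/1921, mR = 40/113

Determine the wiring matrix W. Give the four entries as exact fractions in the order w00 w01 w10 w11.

obs A: pose=(2,-7,S) → sL=32/109, sR=160/433, mL=-1792/47197, mR=160/433
obs B: pose=(1,-5,E) → sL=8/17, sR=40/113, mL=112/1921, mR=40/113
sensor matrix S = [[32/109, 160/433], [8/17, 40/113]]; det S = -6343680/90665437
solve [mL_A; mL_B] = S·[w00; w01] and [mR_A; mR_B] = S·[w10; w11]:
  w00 = 1/2, w01 = -1/2, w10 = 0, w11 = 1

1/2 -1/2 0 1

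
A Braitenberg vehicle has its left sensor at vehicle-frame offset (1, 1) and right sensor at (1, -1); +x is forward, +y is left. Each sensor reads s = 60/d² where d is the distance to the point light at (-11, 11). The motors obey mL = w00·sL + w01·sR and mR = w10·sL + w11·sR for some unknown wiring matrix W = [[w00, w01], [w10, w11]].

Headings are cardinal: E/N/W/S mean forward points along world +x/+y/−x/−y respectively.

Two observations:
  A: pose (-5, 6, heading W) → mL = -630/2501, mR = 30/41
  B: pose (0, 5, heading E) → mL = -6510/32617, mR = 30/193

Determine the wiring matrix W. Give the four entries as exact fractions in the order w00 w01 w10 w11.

obs A: pose=(-5,6,W) → sL=60/61, sR=60/41, mL=-630/2501, mR=30/41
obs B: pose=(0,5,E) → sL=60/169, sR=60/193, mL=-6510/32617, mR=30/193
sensor matrix S = [[60/61, 60/41], [60/169, 60/193]]; det S = -17438400/81575117
solve [mL_A; mL_B] = S·[w00; w01] and [mR_A; mR_B] = S·[w10; w11]:
  w00 = -1, w01 = 1/2, w10 = 0, w11 = 1/2

-1 1/2 0 1/2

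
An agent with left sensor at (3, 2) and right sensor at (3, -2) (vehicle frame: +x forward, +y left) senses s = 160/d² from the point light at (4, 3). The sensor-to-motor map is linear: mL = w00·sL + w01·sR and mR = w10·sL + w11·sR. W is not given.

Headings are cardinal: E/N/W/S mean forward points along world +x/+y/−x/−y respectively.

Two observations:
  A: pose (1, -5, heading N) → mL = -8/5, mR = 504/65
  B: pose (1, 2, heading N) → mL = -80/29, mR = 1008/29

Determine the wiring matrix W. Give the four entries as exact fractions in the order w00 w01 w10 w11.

-1/2 0 1/2 1

obs A: pose=(1,-5,N) → sL=16/5, sR=80/13, mL=-8/5, mR=504/65
obs B: pose=(1,2,N) → sL=160/29, sR=32, mL=-80/29, mR=1008/29
sensor matrix S = [[16/5, 80/13], [160/29, 32]]; det S = 129024/1885
solve [mL_A; mL_B] = S·[w00; w01] and [mR_A; mR_B] = S·[w10; w11]:
  w00 = -1/2, w01 = 0, w10 = 1/2, w11 = 1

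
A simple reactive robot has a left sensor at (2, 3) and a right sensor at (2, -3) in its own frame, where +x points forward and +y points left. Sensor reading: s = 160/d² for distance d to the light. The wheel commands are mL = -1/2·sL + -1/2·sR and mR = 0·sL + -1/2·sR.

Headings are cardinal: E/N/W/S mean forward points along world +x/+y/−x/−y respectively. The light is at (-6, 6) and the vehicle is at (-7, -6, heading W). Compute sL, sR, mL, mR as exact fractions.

80/117 16/9 -16/13 -8/9

left sensor world pos  = (-9, -9); dL² = 234
right sensor world pos = (-9, -3); dR² = 90
sL = 160/234 = 80/117
sR = 160/90 = 16/9
mL = -1/2·sL + -1/2·sR = -16/13
mR = 0·sL + -1/2·sR = -8/9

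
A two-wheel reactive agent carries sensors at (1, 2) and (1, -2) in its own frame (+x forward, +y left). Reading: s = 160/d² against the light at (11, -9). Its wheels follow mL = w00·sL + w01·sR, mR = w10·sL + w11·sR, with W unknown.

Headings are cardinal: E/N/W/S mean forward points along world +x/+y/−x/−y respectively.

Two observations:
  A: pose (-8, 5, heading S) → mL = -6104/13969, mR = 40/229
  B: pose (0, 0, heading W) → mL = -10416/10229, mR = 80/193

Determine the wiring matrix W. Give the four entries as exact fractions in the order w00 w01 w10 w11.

obs A: pose=(-8,5,S) → sL=80/229, sR=16/61, mL=-6104/13969, mR=40/229
obs B: pose=(0,0,W) → sL=160/193, sR=32/53, mL=-10416/10229, mR=80/193
sensor matrix S = [[80/229, 16/61], [160/193, 32/53]]; det S = -931840/142888901
solve [mL_A; mL_B] = S·[w00; w01] and [mR_A; mR_B] = S·[w10; w11]:
  w00 = -1/2, w01 = -1, w10 = 1/2, w11 = 0

-1/2 -1 1/2 0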